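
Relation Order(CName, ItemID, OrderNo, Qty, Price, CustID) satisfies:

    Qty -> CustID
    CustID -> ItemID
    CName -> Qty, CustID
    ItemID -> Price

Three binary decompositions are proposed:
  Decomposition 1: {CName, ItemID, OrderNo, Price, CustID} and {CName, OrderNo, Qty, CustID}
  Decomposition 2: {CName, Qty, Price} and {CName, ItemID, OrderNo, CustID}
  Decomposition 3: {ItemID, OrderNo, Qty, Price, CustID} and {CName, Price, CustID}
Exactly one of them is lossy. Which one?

Decomposition 3

Decomposition 1: common = {CName, OrderNo, CustID}, closure = {CName, ItemID, OrderNo, Qty, Price, CustID} → lossless.
Decomposition 2: common = {CName}, closure = {CName, ItemID, Qty, Price, CustID} → lossless.
Decomposition 3: common = {Price, CustID}, closure = {ItemID, Price, CustID} → lossy.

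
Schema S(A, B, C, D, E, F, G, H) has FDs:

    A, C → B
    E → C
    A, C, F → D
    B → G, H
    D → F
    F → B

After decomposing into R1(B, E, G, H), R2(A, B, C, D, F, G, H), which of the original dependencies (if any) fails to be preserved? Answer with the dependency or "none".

Check E → C: no single fragment contains all of {C, E}, and the restricted closure of {E} across the fragments never reaches {C}.
A, C → B is preserved.
A, C, F → D is preserved.
B → G, H is preserved.
D → F is preserved.
F → B is preserved.

E → C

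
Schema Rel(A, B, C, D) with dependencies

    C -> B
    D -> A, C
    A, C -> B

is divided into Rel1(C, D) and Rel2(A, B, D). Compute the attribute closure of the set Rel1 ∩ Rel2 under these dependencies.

A, B, C, D

Rel1 ∩ Rel2 = {D}.
D → A, C applies, adding A, C
A, C → B applies, adding B
Closure: {A, B, C, D}.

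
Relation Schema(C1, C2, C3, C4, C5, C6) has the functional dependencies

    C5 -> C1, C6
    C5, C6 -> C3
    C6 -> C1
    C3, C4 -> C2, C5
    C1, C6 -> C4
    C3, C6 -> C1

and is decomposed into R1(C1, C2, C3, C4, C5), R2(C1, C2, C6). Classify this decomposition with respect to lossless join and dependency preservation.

lossy and not dependency-preserving

Lossless test: (C1, C2)⁺ = {C1, C2}, which is a superkey of neither fragment — lossy.
Dependency preservation: the restricted closure of {C5} across the fragments never reaches {C1, C6}, so C5 → C1, C6 cannot be enforced without a join — not preserved.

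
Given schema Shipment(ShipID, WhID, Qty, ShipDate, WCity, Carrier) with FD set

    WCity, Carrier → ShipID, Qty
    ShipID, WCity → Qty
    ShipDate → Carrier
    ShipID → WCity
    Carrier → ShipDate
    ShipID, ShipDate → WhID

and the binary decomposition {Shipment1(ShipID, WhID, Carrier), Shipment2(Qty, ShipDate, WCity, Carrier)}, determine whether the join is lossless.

No

Common attributes: Shipment1 ∩ Shipment2 = {Carrier}.
Closure of {Carrier}: Carrier → ShipDate applies, adding ShipDate. So (Carrier)⁺ = {ShipDate, Carrier}.
The closure contains neither all of Shipment1 = {ShipID, WhID, Carrier} nor all of Shipment2 = {Qty, ShipDate, WCity, Carrier}, so the common attributes are not a superkey of either fragment. The join is lossy.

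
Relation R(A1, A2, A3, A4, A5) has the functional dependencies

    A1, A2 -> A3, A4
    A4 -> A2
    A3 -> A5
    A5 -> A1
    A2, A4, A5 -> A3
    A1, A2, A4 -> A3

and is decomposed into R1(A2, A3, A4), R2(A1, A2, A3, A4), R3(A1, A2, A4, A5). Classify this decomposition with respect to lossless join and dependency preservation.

lossless but not dependency-preserving

Lossless test (chase): Rows 2 and 3 agree on A1, A2; apply A1, A2→A3, A4 and equate their A3, A4 entries. Rows 1 and 2 agree on A3; apply A3→A5 and equate their A5 entries. Rows 1 and 3 agree on A3; apply A3→A5 and equate their A5 entries. Rows 1 and 2 agree on A5; apply A5→A1 and equate their A1 entries. Row 1 is now all distinguished symbols — the join is lossless.
Dependency preservation: the restricted closure of {A3} across the fragments never reaches {A5}, so A3 → A5 cannot be enforced without a join — not preserved.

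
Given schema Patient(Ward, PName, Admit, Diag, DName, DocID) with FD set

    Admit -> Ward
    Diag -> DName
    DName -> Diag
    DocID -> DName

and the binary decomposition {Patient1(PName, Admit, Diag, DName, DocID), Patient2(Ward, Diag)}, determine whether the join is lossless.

No

Common attributes: Patient1 ∩ Patient2 = {Diag}.
Closure of {Diag}: Diag → DName applies, adding DName. So (Diag)⁺ = {Diag, DName}.
The closure contains neither all of Patient1 = {PName, Admit, Diag, DName, DocID} nor all of Patient2 = {Ward, Diag}, so the common attributes are not a superkey of either fragment. The join is lossy.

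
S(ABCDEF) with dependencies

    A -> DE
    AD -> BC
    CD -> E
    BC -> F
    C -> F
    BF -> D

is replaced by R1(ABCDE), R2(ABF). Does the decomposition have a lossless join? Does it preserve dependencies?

Lossless test: (AB)⁺ = {ABCDEF}, which contains all of one fragment — lossless.
Dependency preservation: the restricted closure of {BC} across the fragments never reaches {F}, so BC → F cannot be enforced without a join — not preserved.

lossless but not dependency-preserving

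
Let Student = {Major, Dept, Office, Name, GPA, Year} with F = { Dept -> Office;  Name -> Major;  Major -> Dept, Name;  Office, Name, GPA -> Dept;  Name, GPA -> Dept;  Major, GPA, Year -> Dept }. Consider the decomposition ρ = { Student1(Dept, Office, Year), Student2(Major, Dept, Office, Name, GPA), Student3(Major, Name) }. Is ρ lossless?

No

Chase test. Columns are Major, Dept, Office, Name, GPA, Year; row i has aⱼ where attribute j ∈ Studenti, else bᵢⱼ.
Initial tableau (one row per fragment):
  row 1: b11 a2 a3 b14 b15 a6
  row 2: a1 a2 a3 a4 a5 b26
  row 3: a1 b32 b33 a4 b35 b36
Rows 2 and 3 agree on Major; apply Major→Dept, Name and equate their Dept, Name entries.
Rows 1 and 3 agree on Dept; apply Dept→Office and equate their Office entries.
No row becomes fully distinguished — the join is lossy.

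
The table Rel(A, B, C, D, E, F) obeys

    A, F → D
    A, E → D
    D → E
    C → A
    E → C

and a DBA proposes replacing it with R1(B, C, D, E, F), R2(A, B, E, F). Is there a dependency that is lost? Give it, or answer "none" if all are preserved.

C → A

Check C → A: no single fragment contains all of {A, C}, and the restricted closure of {C} across the fragments never reaches {A}.
A, F → D is preserved.
A, E → D is preserved.
D → E is preserved.
E → C is preserved.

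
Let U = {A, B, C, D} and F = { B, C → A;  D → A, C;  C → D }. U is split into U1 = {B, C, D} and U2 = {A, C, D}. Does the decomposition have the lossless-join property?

Common attributes: U1 ∩ U2 = {C, D}.
Closure of {C, D}: D → A, C applies, adding A. So (C, D)⁺ = {A, C, D}.
This closure contains every attribute of U2, so U1 ∩ U2 → U2. The join is lossless.

Yes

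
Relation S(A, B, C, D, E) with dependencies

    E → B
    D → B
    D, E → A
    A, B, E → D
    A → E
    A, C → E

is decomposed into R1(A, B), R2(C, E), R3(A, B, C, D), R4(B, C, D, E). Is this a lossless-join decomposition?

No

Chase test. Columns are A, B, C, D, E; row i has aⱼ where attribute j ∈ Ri, else bᵢⱼ.
Initial tableau (one row per fragment):
  row 1: a1 a2 b13 b14 b15
  row 2: b21 b22 a3 b24 a5
  row 3: a1 a2 a3 a4 b35
  row 4: b41 a2 a3 a4 a5
Rows 2 and 4 agree on E; apply E→B and equate their B entries.
Rows 1 and 3 agree on A; apply A→E and equate their E entries.
Rows 1 and 3 agree on A, B, E; apply A, B, E→D and equate their D entries.
No row becomes fully distinguished — the join is lossy.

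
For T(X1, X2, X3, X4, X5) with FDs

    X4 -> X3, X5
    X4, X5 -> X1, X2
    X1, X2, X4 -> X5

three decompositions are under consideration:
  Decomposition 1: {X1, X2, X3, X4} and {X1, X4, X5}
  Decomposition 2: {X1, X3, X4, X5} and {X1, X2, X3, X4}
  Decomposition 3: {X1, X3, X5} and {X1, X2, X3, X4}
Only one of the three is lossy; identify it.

Decomposition 3

Decomposition 1: common = {X1, X4}, closure = {X1, X2, X3, X4, X5} → lossless.
Decomposition 2: common = {X1, X3, X4}, closure = {X1, X2, X3, X4, X5} → lossless.
Decomposition 3: common = {X1, X3}, closure = {X1, X3} → lossy.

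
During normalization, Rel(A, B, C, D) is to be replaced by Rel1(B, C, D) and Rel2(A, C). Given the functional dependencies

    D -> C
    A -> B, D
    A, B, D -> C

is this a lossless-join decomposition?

Common attributes: Rel1 ∩ Rel2 = {C}.
No dependency enlarges {C}, so (C)⁺ = {C}.
The closure contains neither all of Rel1 = {B, C, D} nor all of Rel2 = {A, C}, so the common attributes are not a superkey of either fragment. The join is lossy.

No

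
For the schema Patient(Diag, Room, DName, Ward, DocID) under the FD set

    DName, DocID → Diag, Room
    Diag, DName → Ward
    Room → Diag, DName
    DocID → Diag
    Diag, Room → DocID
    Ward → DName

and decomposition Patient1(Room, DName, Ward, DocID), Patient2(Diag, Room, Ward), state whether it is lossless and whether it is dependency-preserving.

lossless but not dependency-preserving

Lossless test: (Room, Ward)⁺ = {Diag, Room, DName, Ward, DocID}, which contains all of one fragment — lossless.
Dependency preservation: the restricted closure of {Diag, DName} across the fragments never reaches {Ward}, so Diag, DName → Ward cannot be enforced without a join — not preserved.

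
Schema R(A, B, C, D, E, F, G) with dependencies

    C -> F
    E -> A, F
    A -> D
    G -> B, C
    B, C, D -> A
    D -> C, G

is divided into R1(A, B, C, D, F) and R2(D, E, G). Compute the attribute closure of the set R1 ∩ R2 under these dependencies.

R1 ∩ R2 = {D}.
D → C, G applies, adding C, G
C → F applies, adding F
G → B, C applies, adding B
B, C, D → A applies, adding A
Closure: {A, B, C, D, F, G}.

A, B, C, D, F, G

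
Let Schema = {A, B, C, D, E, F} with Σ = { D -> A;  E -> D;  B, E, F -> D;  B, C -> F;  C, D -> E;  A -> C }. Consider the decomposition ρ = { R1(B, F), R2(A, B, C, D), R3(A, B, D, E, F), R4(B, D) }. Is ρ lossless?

Chase test. Columns are A, B, C, D, E, F; row i has aⱼ where attribute j ∈ Ri, else bᵢⱼ.
Initial tableau (one row per fragment):
  row 1: b11 a2 b13 b14 b15 a6
  row 2: a1 a2 a3 a4 b25 b26
  row 3: a1 a2 b33 a4 a5 a6
  row 4: b41 a2 b43 a4 b45 b46
Rows 2 and 4 agree on D; apply D→A and equate their A entries.
Rows 2 and 3 agree on A; apply A→C and equate their C entries.
Rows 2 and 4 agree on A; apply A→C and equate their C entries.
Rows 2 and 3 agree on B, C; apply B, C→F and equate their F entries.
Rows 2 and 4 agree on B, C; apply B, C→F and equate their F entries.
Rows 2 and 3 agree on C, D; apply C, D→E and equate their E entries.
Rows 2 and 4 agree on C, D; apply C, D→E and equate their E entries.
Row 2 is now all distinguished symbols — the join is lossless.

Yes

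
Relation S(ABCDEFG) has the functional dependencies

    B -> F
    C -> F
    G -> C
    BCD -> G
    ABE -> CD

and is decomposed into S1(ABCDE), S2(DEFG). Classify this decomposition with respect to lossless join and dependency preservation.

lossy and not dependency-preserving

Lossless test: (DE)⁺ = {DE}, which is a superkey of neither fragment — lossy.
Dependency preservation: the restricted closure of {B} across the fragments never reaches {F}, so B → F cannot be enforced without a join — not preserved.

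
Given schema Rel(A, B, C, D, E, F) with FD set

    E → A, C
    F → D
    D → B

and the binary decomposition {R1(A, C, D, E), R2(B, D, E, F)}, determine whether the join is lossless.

Yes

Common attributes: R1 ∩ R2 = {D, E}.
Closure of {D, E}: E → A, C applies, adding A, C; D → B applies, adding B. So (D, E)⁺ = {A, B, C, D, E}.
This closure contains every attribute of R1, so R1 ∩ R2 → R1. The join is lossless.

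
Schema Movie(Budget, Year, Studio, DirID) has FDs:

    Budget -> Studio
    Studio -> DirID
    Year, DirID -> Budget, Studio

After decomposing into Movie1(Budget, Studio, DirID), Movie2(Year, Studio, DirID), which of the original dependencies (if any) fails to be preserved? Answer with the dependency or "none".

Check Year, DirID → Budget, Studio: no single fragment contains all of {Budget, Year, Studio, DirID}, and the restricted closure of {Year, DirID} across the fragments never reaches {Budget, Studio}.
Budget → Studio is preserved.
Studio → DirID is preserved.

Year, DirID -> Budget, Studio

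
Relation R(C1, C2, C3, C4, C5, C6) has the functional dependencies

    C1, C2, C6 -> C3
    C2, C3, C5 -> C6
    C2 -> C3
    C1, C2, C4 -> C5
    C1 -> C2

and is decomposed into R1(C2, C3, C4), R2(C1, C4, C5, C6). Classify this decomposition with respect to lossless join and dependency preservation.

lossy and not dependency-preserving

Lossless test: (C4)⁺ = {C4}, which is a superkey of neither fragment — lossy.
Dependency preservation: the restricted closure of {C2, C3, C5} across the fragments never reaches {C6}, so C2, C3, C5 → C6 cannot be enforced without a join — not preserved.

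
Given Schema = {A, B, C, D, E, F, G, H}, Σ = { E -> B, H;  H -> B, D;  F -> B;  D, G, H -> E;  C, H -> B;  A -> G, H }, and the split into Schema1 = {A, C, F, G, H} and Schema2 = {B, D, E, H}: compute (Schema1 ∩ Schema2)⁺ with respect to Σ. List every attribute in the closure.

B, D, H

Schema1 ∩ Schema2 = {H}.
H → B, D applies, adding B, D
Closure: {B, D, H}.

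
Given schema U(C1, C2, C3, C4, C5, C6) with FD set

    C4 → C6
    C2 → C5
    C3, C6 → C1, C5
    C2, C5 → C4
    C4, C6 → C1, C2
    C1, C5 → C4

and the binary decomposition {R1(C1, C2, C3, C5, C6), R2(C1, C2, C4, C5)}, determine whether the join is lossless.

Yes

Common attributes: R1 ∩ R2 = {C1, C2, C5}.
Closure of {C1, C2, C5}: C2, C5 → C4 applies, adding C4; C4 → C6 applies, adding C6. So (C1, C2, C5)⁺ = {C1, C2, C4, C5, C6}.
This closure contains every attribute of R2, so R1 ∩ R2 → R2. The join is lossless.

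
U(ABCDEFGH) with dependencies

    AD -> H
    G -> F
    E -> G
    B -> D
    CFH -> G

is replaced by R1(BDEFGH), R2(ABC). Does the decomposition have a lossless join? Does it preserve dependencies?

Lossless test: (B)⁺ = {BD}, which is a superkey of neither fragment — lossy.
Dependency preservation: the restricted closure of {AD} across the fragments never reaches {H}, so AD → H cannot be enforced without a join — not preserved.

lossy and not dependency-preserving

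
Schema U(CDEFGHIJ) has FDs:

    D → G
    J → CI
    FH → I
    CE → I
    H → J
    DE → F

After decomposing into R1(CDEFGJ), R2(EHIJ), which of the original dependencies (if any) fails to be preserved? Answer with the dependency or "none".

Check CE → I: no single fragment contains all of {CEI}, and the restricted closure of {CE} across the fragments never reaches {I}.
D → G is preserved.
J → CI is preserved.
FH → I is preserved.
H → J is preserved.
DE → F is preserved.

CE → I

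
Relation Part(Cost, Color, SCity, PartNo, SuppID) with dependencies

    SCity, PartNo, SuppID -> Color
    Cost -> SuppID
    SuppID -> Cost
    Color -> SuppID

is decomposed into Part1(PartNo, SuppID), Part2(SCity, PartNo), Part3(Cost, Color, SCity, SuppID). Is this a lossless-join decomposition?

Chase test. Columns are Cost, Color, SCity, PartNo, SuppID; row i has aⱼ where attribute j ∈ Parti, else bᵢⱼ.
Initial tableau (one row per fragment):
  row 1: b11 b12 b13 a4 a5
  row 2: b21 b22 a3 a4 b25
  row 3: a1 a2 a3 b34 a5
Rows 1 and 3 agree on SuppID; apply SuppID→Cost and equate their Cost entries.
No row becomes fully distinguished — the join is lossy.

No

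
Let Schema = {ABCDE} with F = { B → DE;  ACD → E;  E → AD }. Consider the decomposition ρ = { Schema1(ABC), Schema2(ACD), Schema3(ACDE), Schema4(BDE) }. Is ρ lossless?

Chase test. Columns are ABCDE; row i has aⱼ where attribute j ∈ Schemai, else bᵢⱼ.
Initial tableau (one row per fragment):
  row 1: a1 a2 a3 b14 b15
  row 2: a1 b22 a3 a4 b25
  row 3: a1 b32 a3 a4 a5
  row 4: b41 a2 b43 a4 a5
Rows 1 and 4 agree on B; apply B→DE and equate their DE entries.
Rows 1 and 2 agree on ACD; apply ACD→E and equate their E entries.
Rows 1 and 4 agree on E; apply E→AD and equate their AD entries.
Row 1 is now all distinguished symbols — the join is lossless.

Yes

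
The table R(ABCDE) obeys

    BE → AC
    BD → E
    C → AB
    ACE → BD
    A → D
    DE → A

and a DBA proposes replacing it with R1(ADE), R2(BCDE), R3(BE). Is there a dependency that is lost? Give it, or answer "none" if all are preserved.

none

BE → AC: restricted closure across fragments reaches AC.
BD → E lies within R2.
C → AB: restricted closure across fragments reaches AB.
ACE → BD: restricted closure across fragments reaches BD.
A → D lies within R1.
DE → A lies within R1.
Every dependency is enforceable on the fragments, so the decomposition is dependency-preserving.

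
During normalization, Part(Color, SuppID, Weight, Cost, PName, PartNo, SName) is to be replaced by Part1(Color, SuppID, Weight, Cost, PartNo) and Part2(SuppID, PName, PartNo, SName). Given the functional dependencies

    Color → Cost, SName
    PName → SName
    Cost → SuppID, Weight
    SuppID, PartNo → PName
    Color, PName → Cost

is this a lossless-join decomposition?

Yes

Common attributes: Part1 ∩ Part2 = {SuppID, PartNo}.
Closure of {SuppID, PartNo}: SuppID, PartNo → PName applies, adding PName; PName → SName applies, adding SName. So (SuppID, PartNo)⁺ = {SuppID, PName, PartNo, SName}.
This closure contains every attribute of Part2, so Part1 ∩ Part2 → Part2. The join is lossless.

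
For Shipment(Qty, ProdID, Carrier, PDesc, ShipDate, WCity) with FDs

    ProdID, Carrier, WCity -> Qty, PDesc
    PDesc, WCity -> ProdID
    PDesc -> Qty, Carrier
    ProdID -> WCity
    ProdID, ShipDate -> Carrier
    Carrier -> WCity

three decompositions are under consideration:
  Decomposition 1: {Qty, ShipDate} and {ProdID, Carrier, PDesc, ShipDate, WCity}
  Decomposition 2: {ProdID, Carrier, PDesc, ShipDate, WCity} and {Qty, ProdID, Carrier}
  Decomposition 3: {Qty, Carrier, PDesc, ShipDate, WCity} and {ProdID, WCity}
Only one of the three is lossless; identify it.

Decomposition 1: common = {ShipDate}, closure = {ShipDate} → lossy.
Decomposition 2: common = {ProdID, Carrier}, closure = {Qty, ProdID, Carrier, PDesc, WCity} → lossless.
Decomposition 3: common = {WCity}, closure = {WCity} → lossy.

Decomposition 2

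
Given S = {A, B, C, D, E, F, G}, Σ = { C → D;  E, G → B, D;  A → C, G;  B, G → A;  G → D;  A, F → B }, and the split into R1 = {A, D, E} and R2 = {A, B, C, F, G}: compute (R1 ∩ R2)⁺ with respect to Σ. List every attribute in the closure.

A, C, D, G

R1 ∩ R2 = {A}.
A → C, G applies, adding C, G
G → D applies, adding D
Closure: {A, C, D, G}.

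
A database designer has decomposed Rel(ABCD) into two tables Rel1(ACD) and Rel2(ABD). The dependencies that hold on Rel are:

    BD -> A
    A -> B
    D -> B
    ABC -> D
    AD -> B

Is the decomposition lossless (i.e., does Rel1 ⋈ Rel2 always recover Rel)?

Yes

Common attributes: Rel1 ∩ Rel2 = {AD}.
Closure of {AD}: A → B applies, adding B. So (AD)⁺ = {ABD}.
This closure contains every attribute of Rel2, so Rel1 ∩ Rel2 → Rel2. The join is lossless.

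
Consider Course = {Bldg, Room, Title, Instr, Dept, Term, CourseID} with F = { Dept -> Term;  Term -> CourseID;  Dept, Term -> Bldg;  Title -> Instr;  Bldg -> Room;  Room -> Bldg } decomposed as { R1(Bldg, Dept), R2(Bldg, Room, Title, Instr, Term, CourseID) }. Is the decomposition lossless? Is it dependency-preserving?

Lossless test: (Bldg)⁺ = {Bldg, Room}, which is a superkey of neither fragment — lossy.
Dependency preservation: the restricted closure of {Dept} across the fragments never reaches {Term}, so Dept → Term cannot be enforced without a join — not preserved.

lossy and not dependency-preserving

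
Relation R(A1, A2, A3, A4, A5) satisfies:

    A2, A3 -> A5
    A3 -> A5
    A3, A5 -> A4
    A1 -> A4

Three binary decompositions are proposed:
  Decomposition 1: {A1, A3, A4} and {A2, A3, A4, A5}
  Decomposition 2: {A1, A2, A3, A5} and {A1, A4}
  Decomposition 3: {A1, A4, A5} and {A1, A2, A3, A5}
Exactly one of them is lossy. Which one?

Decomposition 1

Decomposition 1: common = {A3, A4}, closure = {A3, A4, A5} → lossy.
Decomposition 2: common = {A1}, closure = {A1, A4} → lossless.
Decomposition 3: common = {A1, A5}, closure = {A1, A4, A5} → lossless.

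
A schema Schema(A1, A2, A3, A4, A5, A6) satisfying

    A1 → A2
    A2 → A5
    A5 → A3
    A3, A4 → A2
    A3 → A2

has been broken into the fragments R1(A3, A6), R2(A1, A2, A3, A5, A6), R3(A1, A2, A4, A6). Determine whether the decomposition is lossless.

Yes

Chase test. Columns are A1, A2, A3, A4, A5, A6; row i has aⱼ where attribute j ∈ Ri, else bᵢⱼ.
Initial tableau (one row per fragment):
  row 1: b11 b12 a3 b14 b15 a6
  row 2: a1 a2 a3 b24 a5 a6
  row 3: a1 a2 b33 a4 b35 a6
Rows 2 and 3 agree on A2; apply A2→A5 and equate their A5 entries.
Rows 2 and 3 agree on A5; apply A5→A3 and equate their A3 entries.
Rows 1 and 2 agree on A3; apply A3→A2 and equate their A2 entries.
Rows 1 and 2 agree on A2; apply A2→A5 and equate their A5 entries.
Row 3 is now all distinguished symbols — the join is lossless.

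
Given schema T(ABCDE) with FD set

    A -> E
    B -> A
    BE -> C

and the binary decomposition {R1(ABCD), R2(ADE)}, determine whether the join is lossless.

Common attributes: R1 ∩ R2 = {AD}.
Closure of {AD}: A → E applies, adding E. So (AD)⁺ = {ADE}.
This closure contains every attribute of R2, so R1 ∩ R2 → R2. The join is lossless.

Yes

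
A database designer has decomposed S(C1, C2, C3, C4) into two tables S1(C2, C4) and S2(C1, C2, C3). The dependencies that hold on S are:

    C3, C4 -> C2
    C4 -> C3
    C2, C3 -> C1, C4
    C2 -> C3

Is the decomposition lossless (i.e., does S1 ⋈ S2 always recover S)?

Common attributes: S1 ∩ S2 = {C2}.
Closure of {C2}: C2 → C3 applies, adding C3; C2, C3 → C1, C4 applies, adding C1, C4. So (C2)⁺ = {C1, C2, C3, C4}.
This closure contains every attribute of S1, so S1 ∩ S2 → S1. The join is lossless.

Yes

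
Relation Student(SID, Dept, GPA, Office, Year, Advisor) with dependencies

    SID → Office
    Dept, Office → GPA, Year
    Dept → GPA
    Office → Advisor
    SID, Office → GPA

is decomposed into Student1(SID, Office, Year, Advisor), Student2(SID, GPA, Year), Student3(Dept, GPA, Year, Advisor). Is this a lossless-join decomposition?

Chase test. Columns are SID, Dept, GPA, Office, Year, Advisor; row i has aⱼ where attribute j ∈ Studenti, else bᵢⱼ.
Initial tableau (one row per fragment):
  row 1: a1 b12 b13 a4 a5 a6
  row 2: a1 b22 a3 b24 a5 b26
  row 3: b31 a2 a3 b34 a5 a6
Rows 1 and 2 agree on SID; apply SID→Office and equate their Office entries.
Rows 1 and 2 agree on Office; apply Office→Advisor and equate their Advisor entries.
Rows 1 and 2 agree on SID, Office; apply SID, Office→GPA and equate their GPA entries.
No row becomes fully distinguished — the join is lossy.

No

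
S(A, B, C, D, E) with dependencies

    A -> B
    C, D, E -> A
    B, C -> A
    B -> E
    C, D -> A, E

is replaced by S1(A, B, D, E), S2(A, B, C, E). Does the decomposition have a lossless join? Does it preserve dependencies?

Lossless test: (A, B, E)⁺ = {A, B, E}, which is a superkey of neither fragment — lossy.
Dependency preservation: the restricted closure of {C, D, E} across the fragments never reaches {A}, so C, D, E → A cannot be enforced without a join — not preserved.

lossy and not dependency-preserving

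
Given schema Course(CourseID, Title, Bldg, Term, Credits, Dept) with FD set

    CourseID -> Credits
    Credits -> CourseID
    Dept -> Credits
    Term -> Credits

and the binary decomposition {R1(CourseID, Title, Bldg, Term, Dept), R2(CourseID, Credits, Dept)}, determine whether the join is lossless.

Yes

Common attributes: R1 ∩ R2 = {CourseID, Dept}.
Closure of {CourseID, Dept}: CourseID → Credits applies, adding Credits. So (CourseID, Dept)⁺ = {CourseID, Credits, Dept}.
This closure contains every attribute of R2, so R1 ∩ R2 → R2. The join is lossless.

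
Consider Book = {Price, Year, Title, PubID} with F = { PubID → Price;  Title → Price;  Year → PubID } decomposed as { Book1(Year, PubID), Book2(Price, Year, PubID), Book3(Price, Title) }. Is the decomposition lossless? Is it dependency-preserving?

lossy but dependency-preserving

Lossless test (chase): Rows 1 and 2 agree on PubID; apply PubID→Price and equate their Price entries. No row becomes fully distinguished — the join is lossy.
Dependency preservation: every FD's attributes lie within a single fragment, so each can be enforced locally — preserved.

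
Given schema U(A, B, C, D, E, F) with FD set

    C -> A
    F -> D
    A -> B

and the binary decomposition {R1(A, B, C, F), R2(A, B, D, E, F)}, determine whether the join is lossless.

Common attributes: R1 ∩ R2 = {A, B, F}.
Closure of {A, B, F}: F → D applies, adding D. So (A, B, F)⁺ = {A, B, D, F}.
The closure contains neither all of R1 = {A, B, C, F} nor all of R2 = {A, B, D, E, F}, so the common attributes are not a superkey of either fragment. The join is lossy.

No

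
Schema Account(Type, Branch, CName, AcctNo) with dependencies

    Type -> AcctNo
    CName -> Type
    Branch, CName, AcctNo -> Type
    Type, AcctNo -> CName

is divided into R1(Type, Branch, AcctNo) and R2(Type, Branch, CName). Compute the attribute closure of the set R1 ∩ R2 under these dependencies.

Type, Branch, CName, AcctNo

R1 ∩ R2 = {Type, Branch}.
Type → AcctNo applies, adding AcctNo
Type, AcctNo → CName applies, adding CName
Closure: {Type, Branch, CName, AcctNo}.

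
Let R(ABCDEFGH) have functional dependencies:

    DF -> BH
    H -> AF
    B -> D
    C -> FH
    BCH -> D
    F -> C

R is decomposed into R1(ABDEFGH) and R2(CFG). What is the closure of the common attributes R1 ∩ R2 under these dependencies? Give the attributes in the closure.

ACFGH

R1 ∩ R2 = {FG}.
F → C applies, adding C
C → FH applies, adding H
H → AF applies, adding A
Closure: {ACFGH}.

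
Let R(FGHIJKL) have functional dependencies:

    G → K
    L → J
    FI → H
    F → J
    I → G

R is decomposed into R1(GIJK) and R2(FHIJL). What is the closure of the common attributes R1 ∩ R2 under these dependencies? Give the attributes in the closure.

GIJK

R1 ∩ R2 = {IJ}.
I → G applies, adding G
G → K applies, adding K
Closure: {GIJK}.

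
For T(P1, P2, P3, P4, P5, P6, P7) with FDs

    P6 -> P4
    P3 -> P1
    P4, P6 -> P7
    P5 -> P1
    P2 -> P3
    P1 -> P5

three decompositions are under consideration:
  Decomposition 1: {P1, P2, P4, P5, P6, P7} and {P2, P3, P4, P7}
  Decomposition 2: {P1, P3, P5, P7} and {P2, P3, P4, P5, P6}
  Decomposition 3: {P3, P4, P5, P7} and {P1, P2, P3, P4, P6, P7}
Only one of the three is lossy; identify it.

Decomposition 2

Decomposition 1: common = {P2, P4, P7}, closure = {P1, P2, P3, P4, P5, P7} → lossless.
Decomposition 2: common = {P3, P5}, closure = {P1, P3, P5} → lossy.
Decomposition 3: common = {P3, P4, P7}, closure = {P1, P3, P4, P5, P7} → lossless.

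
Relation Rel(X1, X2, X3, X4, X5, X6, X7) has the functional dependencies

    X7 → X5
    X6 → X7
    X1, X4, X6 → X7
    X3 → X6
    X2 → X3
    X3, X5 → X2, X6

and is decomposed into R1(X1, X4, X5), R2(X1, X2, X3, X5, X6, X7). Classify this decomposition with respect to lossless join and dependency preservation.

lossy but dependency-preserving

Lossless test: (X1, X5)⁺ = {X1, X5}, which is a superkey of neither fragment — lossy.
Dependency preservation: X1, X4, X6 → X7 is not contained in any single fragment, but the restricted closure of its left-hand side across the fragments still reaches the right-hand side; the remaining FDs each lie inside some fragment. All dependencies are preserved.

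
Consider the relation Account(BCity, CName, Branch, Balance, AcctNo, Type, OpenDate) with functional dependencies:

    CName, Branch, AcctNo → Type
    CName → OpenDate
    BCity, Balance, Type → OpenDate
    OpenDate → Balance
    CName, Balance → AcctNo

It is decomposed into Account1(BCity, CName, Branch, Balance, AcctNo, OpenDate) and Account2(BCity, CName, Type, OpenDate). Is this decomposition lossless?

Common attributes: Account1 ∩ Account2 = {BCity, CName, OpenDate}.
Closure of {BCity, CName, OpenDate}: OpenDate → Balance applies, adding Balance; CName, Balance → AcctNo applies, adding AcctNo. So (BCity, CName, OpenDate)⁺ = {BCity, CName, Balance, AcctNo, OpenDate}.
The closure contains neither all of Account1 = {BCity, CName, Branch, Balance, AcctNo, OpenDate} nor all of Account2 = {BCity, CName, Type, OpenDate}, so the common attributes are not a superkey of either fragment. The join is lossy.

No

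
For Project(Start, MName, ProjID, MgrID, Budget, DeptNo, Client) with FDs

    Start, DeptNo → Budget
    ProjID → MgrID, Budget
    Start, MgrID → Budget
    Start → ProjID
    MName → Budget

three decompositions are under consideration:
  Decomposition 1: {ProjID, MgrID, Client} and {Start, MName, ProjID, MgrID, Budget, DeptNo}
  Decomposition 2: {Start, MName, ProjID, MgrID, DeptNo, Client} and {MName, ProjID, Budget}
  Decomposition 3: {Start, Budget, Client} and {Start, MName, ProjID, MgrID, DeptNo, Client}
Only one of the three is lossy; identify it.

Decomposition 1

Decomposition 1: common = {ProjID, MgrID}, closure = {ProjID, MgrID, Budget} → lossy.
Decomposition 2: common = {MName, ProjID}, closure = {MName, ProjID, MgrID, Budget} → lossless.
Decomposition 3: common = {Start, Client}, closure = {Start, ProjID, MgrID, Budget, Client} → lossless.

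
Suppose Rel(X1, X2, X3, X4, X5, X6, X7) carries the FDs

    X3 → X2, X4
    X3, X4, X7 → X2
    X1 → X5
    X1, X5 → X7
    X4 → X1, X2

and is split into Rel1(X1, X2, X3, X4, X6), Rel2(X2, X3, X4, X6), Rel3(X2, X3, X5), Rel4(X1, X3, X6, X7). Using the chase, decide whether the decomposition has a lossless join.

Chase test. Columns are X1, X2, X3, X4, X5, X6, X7; row i has aⱼ where attribute j ∈ Reli, else bᵢⱼ.
Initial tableau (one row per fragment):
  row 1: a1 a2 a3 a4 b15 a6 b17
  row 2: b21 a2 a3 a4 b25 a6 b27
  row 3: b31 a2 a3 b34 a5 b36 b37
  row 4: a1 b42 a3 b44 b45 a6 a7
Rows 1 and 3 agree on X3; apply X3→X2, X4 and equate their X2, X4 entries.
Rows 1 and 4 agree on X3; apply X3→X2, X4 and equate their X2, X4 entries.
Rows 1 and 4 agree on X1; apply X1→X5 and equate their X5 entries.
Rows 1 and 4 agree on X1, X5; apply X1, X5→X7 and equate their X7 entries.
Rows 1 and 2 agree on X4; apply X4→X1, X2 and equate their X1, X2 entries.
Rows 1 and 3 agree on X4; apply X4→X1, X2 and equate their X1, X2 entries.
Rows 1 and 2 agree on X1; apply X1→X5 and equate their X5 entries.
Rows 1 and 3 agree on X1; apply X1→X5 and equate their X5 entries.
Rows 1 and 2 agree on X1, X5; apply X1, X5→X7 and equate their X7 entries.
Rows 1 and 3 agree on X1, X5; apply X1, X5→X7 and equate their X7 entries.
Row 1 is now all distinguished symbols — the join is lossless.

Yes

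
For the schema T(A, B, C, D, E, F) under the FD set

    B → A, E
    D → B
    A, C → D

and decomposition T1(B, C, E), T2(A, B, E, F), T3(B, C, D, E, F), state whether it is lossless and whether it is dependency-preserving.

Lossless test (chase): Rows 1 and 2 agree on B; apply B→A, E and equate their A, E entries. Rows 1 and 3 agree on B; apply B→A, E and equate their A, E entries. Rows 1 and 3 agree on A, C; apply A, C→D and equate their D entries. Row 3 is now all distinguished symbols — the join is lossless.
Dependency preservation: the restricted closure of {A, C} across the fragments never reaches {D}, so A, C → D cannot be enforced without a join — not preserved.

lossless but not dependency-preserving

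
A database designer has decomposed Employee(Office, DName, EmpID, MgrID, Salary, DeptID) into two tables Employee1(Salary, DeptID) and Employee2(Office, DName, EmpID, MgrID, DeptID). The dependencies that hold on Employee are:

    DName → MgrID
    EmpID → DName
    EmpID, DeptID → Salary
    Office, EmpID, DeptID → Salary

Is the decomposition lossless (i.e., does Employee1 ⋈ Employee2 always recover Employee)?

No

Common attributes: Employee1 ∩ Employee2 = {DeptID}.
No dependency enlarges {DeptID}, so (DeptID)⁺ = {DeptID}.
The closure contains neither all of Employee1 = {Salary, DeptID} nor all of Employee2 = {Office, DName, EmpID, MgrID, DeptID}, so the common attributes are not a superkey of either fragment. The join is lossy.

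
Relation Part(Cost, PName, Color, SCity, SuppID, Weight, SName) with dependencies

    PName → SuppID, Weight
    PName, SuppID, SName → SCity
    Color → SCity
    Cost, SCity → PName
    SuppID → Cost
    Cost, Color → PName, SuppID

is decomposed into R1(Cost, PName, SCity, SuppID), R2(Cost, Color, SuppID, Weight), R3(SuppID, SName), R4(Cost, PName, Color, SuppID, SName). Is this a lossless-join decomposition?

Chase test. Columns are Cost, PName, Color, SCity, SuppID, Weight, SName; row i has aⱼ where attribute j ∈ Ri, else bᵢⱼ.
Initial tableau (one row per fragment):
  row 1: a1 a2 b13 a4 a5 b16 b17
  row 2: a1 b22 a3 b24 a5 a6 b27
  row 3: b31 b32 b33 b34 a5 b36 a7
  row 4: a1 a2 a3 b44 a5 b46 a7
Rows 1 and 4 agree on PName; apply PName→SuppID, Weight and equate their SuppID, Weight entries.
Rows 2 and 4 agree on Color; apply Color→SCity and equate their SCity entries.
Rows 2 and 4 agree on Cost, SCity; apply Cost, SCity→PName and equate their PName entries.
Rows 1 and 3 agree on SuppID; apply SuppID→Cost and equate their Cost entries.
Rows 1 and 2 agree on PName; apply PName→SuppID, Weight and equate their SuppID, Weight entries.
No row becomes fully distinguished — the join is lossy.

No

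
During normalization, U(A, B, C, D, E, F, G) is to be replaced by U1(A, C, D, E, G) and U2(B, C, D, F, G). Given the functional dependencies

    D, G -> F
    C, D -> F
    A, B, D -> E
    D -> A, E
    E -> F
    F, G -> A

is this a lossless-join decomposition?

Yes

Common attributes: U1 ∩ U2 = {C, D, G}.
Closure of {C, D, G}: D, G → F applies, adding F; D → A, E applies, adding A, E. So (C, D, G)⁺ = {A, C, D, E, F, G}.
This closure contains every attribute of U1, so U1 ∩ U2 → U1. The join is lossless.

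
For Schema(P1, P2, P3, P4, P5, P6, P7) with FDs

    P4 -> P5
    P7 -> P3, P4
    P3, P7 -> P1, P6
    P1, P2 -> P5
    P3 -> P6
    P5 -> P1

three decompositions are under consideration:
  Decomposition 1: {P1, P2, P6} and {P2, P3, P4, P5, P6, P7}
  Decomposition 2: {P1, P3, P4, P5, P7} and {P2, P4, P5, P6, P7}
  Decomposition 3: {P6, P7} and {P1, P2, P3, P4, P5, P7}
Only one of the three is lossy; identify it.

Decomposition 1: common = {P2, P6}, closure = {P2, P6} → lossy.
Decomposition 2: common = {P4, P5, P7}, closure = {P1, P3, P4, P5, P6, P7} → lossless.
Decomposition 3: common = {P7}, closure = {P1, P3, P4, P5, P6, P7} → lossless.

Decomposition 1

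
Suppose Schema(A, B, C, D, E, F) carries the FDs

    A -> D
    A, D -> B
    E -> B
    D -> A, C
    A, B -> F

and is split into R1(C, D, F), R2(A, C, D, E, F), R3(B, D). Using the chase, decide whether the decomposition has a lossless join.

Chase test. Columns are A, B, C, D, E, F; row i has aⱼ where attribute j ∈ Ri, else bᵢⱼ.
Initial tableau (one row per fragment):
  row 1: b11 b12 a3 a4 b15 a6
  row 2: a1 b22 a3 a4 a5 a6
  row 3: b31 a2 b33 a4 b35 b36
Rows 1 and 2 agree on D; apply D→A, C and equate their A, C entries.
Rows 1 and 3 agree on D; apply D→A, C and equate their A, C entries.
Rows 1 and 2 agree on A, D; apply A, D→B and equate their B entries.
Rows 1 and 3 agree on A, D; apply A, D→B and equate their B entries.
Rows 1 and 3 agree on A, B; apply A, B→F and equate their F entries.
Row 2 is now all distinguished symbols — the join is lossless.

Yes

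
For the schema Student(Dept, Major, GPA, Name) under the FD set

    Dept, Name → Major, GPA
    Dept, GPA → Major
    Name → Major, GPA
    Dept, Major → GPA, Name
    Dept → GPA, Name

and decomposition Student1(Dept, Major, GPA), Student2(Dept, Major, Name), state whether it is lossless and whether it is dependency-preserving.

lossless but not dependency-preserving

Lossless test: (Dept, Major)⁺ = {Dept, Major, GPA, Name}, which contains all of one fragment — lossless.
Dependency preservation: the restricted closure of {Name} across the fragments never reaches {Major, GPA}, so Name → Major, GPA cannot be enforced without a join — not preserved.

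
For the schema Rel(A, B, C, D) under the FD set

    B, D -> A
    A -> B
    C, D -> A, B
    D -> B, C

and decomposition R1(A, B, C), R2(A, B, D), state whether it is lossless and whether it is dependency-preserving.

Lossless test: (A, B)⁺ = {A, B}, which is a superkey of neither fragment — lossy.
Dependency preservation: the restricted closure of {D} across the fragments never reaches {B, C}, so D → B, C cannot be enforced without a join — not preserved.

lossy and not dependency-preserving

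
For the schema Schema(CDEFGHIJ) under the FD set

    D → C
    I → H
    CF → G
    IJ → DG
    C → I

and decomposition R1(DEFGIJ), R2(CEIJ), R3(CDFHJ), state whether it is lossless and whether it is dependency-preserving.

lossless but not dependency-preserving

Lossless test (chase): Rows 1 and 3 agree on D; apply D→C and equate their C entries. Rows 1 and 2 agree on I; apply I→H and equate their H entries. Rows 1 and 3 agree on CF; apply CF→G and equate their G entries. Rows 1 and 2 agree on IJ; apply IJ→DG and equate their DG entries. Rows 1 and 3 agree on C; apply C→I and equate their I entries. Rows 1 and 3 agree on I; apply I→H and equate their H entries. Row 1 is now all distinguished symbols — the join is lossless.
Dependency preservation: the restricted closure of {I} across the fragments never reaches {H}, so I → H cannot be enforced without a join — not preserved.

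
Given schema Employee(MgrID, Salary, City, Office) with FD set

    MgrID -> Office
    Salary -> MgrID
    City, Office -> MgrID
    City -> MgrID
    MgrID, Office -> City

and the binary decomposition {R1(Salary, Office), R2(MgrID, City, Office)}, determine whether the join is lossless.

Common attributes: R1 ∩ R2 = {Office}.
No dependency enlarges {Office}, so (Office)⁺ = {Office}.
The closure contains neither all of R1 = {Salary, Office} nor all of R2 = {MgrID, City, Office}, so the common attributes are not a superkey of either fragment. The join is lossy.

No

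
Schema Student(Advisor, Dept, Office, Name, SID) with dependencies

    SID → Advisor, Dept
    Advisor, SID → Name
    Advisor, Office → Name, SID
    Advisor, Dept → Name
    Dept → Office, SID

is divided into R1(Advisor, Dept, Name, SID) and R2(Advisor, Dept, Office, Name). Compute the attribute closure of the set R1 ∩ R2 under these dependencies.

R1 ∩ R2 = {Advisor, Dept, Name}.
Dept → Office, SID applies, adding Office, SID
Closure: {Advisor, Dept, Office, Name, SID}.

Advisor, Dept, Office, Name, SID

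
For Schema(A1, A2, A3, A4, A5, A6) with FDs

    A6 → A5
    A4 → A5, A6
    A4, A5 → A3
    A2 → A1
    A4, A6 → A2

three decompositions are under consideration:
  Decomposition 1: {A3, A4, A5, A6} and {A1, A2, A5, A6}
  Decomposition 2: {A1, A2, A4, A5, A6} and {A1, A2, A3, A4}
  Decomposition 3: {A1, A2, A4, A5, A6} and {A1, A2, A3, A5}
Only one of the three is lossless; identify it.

Decomposition 2

Decomposition 1: common = {A5, A6}, closure = {A5, A6} → lossy.
Decomposition 2: common = {A1, A2, A4}, closure = {A1, A2, A3, A4, A5, A6} → lossless.
Decomposition 3: common = {A1, A2, A5}, closure = {A1, A2, A5} → lossy.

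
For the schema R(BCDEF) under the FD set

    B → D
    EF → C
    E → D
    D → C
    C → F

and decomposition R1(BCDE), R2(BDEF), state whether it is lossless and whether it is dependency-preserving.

Lossless test: (BDE)⁺ = {BCDEF}, which contains all of one fragment — lossless.
Dependency preservation: the restricted closure of {C} across the fragments never reaches {F}, so C → F cannot be enforced without a join — not preserved.

lossless but not dependency-preserving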